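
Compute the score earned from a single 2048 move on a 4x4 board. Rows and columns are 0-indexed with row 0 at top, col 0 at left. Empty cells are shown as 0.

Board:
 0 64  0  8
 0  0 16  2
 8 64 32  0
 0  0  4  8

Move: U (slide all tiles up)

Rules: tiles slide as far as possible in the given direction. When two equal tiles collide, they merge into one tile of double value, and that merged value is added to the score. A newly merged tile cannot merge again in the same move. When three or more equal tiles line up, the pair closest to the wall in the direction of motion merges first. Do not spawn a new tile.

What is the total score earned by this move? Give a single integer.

Slide up:
col 0: [0, 0, 8, 0] -> [8, 0, 0, 0]  score +0 (running 0)
col 1: [64, 0, 64, 0] -> [128, 0, 0, 0]  score +128 (running 128)
col 2: [0, 16, 32, 4] -> [16, 32, 4, 0]  score +0 (running 128)
col 3: [8, 2, 0, 8] -> [8, 2, 8, 0]  score +0 (running 128)
Board after move:
  8 128  16   8
  0   0  32   2
  0   0   4   8
  0   0   0   0

Answer: 128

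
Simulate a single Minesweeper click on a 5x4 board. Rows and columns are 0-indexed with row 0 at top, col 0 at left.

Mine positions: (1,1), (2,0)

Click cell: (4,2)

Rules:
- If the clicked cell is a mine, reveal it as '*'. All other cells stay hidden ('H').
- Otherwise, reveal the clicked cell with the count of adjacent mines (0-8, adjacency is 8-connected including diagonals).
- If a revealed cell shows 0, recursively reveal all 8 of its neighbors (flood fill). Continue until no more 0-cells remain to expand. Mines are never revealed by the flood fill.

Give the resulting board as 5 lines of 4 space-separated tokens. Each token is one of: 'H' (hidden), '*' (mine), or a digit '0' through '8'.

H H 1 0
H H 1 0
H 2 1 0
1 1 0 0
0 0 0 0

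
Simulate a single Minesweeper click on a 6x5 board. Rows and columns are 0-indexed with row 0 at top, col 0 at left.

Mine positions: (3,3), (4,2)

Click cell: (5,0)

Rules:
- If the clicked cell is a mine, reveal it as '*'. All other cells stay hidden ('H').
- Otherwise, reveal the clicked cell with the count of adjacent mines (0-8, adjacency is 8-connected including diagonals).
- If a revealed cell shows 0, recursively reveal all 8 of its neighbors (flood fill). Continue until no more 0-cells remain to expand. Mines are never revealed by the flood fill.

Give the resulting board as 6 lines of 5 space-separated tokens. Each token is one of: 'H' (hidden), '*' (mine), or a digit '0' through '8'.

0 0 0 0 0
0 0 0 0 0
0 0 1 1 1
0 1 2 H H
0 1 H H H
0 1 H H H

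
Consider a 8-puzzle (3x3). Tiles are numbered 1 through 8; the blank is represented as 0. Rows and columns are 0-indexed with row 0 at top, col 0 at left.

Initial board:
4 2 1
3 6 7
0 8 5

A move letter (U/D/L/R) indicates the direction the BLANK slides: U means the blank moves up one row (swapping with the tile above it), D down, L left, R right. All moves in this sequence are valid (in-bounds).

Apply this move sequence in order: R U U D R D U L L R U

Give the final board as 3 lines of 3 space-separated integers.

After move 1 (R):
4 2 1
3 6 7
8 0 5

After move 2 (U):
4 2 1
3 0 7
8 6 5

After move 3 (U):
4 0 1
3 2 7
8 6 5

After move 4 (D):
4 2 1
3 0 7
8 6 5

After move 5 (R):
4 2 1
3 7 0
8 6 5

After move 6 (D):
4 2 1
3 7 5
8 6 0

After move 7 (U):
4 2 1
3 7 0
8 6 5

After move 8 (L):
4 2 1
3 0 7
8 6 5

After move 9 (L):
4 2 1
0 3 7
8 6 5

After move 10 (R):
4 2 1
3 0 7
8 6 5

After move 11 (U):
4 0 1
3 2 7
8 6 5

Answer: 4 0 1
3 2 7
8 6 5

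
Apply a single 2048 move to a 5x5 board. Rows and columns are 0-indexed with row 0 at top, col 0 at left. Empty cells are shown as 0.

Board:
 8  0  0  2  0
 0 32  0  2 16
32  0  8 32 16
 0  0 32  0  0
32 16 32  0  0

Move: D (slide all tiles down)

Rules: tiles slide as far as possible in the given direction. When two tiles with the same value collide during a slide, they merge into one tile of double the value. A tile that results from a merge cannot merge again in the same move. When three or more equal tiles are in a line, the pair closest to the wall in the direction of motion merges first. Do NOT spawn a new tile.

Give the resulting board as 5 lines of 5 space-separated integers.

Answer:  0  0  0  0  0
 0  0  0  0  0
 0  0  0  0  0
 8 32  8  4  0
64 16 64 32 32

Derivation:
Slide down:
col 0: [8, 0, 32, 0, 32] -> [0, 0, 0, 8, 64]
col 1: [0, 32, 0, 0, 16] -> [0, 0, 0, 32, 16]
col 2: [0, 0, 8, 32, 32] -> [0, 0, 0, 8, 64]
col 3: [2, 2, 32, 0, 0] -> [0, 0, 0, 4, 32]
col 4: [0, 16, 16, 0, 0] -> [0, 0, 0, 0, 32]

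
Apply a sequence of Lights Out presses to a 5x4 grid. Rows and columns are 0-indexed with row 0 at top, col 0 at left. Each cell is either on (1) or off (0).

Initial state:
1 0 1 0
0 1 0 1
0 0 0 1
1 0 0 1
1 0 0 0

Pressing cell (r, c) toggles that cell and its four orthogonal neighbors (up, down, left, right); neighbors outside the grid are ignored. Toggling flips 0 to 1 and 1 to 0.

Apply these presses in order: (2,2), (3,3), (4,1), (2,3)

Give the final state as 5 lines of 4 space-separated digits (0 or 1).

Answer: 1 0 1 0
0 1 1 0
0 1 0 0
1 1 0 1
0 1 1 1

Derivation:
After press 1 at (2,2):
1 0 1 0
0 1 1 1
0 1 1 0
1 0 1 1
1 0 0 0

After press 2 at (3,3):
1 0 1 0
0 1 1 1
0 1 1 1
1 0 0 0
1 0 0 1

After press 3 at (4,1):
1 0 1 0
0 1 1 1
0 1 1 1
1 1 0 0
0 1 1 1

After press 4 at (2,3):
1 0 1 0
0 1 1 0
0 1 0 0
1 1 0 1
0 1 1 1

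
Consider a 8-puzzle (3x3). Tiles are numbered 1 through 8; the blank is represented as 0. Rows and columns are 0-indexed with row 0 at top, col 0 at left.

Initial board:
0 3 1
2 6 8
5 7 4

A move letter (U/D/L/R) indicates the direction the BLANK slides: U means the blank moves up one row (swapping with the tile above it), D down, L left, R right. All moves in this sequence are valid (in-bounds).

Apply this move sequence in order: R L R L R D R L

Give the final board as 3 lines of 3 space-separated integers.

Answer: 3 6 1
2 0 8
5 7 4

Derivation:
After move 1 (R):
3 0 1
2 6 8
5 7 4

After move 2 (L):
0 3 1
2 6 8
5 7 4

After move 3 (R):
3 0 1
2 6 8
5 7 4

After move 4 (L):
0 3 1
2 6 8
5 7 4

After move 5 (R):
3 0 1
2 6 8
5 7 4

After move 6 (D):
3 6 1
2 0 8
5 7 4

After move 7 (R):
3 6 1
2 8 0
5 7 4

After move 8 (L):
3 6 1
2 0 8
5 7 4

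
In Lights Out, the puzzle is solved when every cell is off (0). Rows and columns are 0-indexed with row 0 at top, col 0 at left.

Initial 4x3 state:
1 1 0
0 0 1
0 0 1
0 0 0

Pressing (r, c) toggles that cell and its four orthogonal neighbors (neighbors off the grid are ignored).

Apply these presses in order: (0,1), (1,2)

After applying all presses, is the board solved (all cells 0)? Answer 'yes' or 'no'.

Answer: yes

Derivation:
After press 1 at (0,1):
0 0 1
0 1 1
0 0 1
0 0 0

After press 2 at (1,2):
0 0 0
0 0 0
0 0 0
0 0 0

Lights still on: 0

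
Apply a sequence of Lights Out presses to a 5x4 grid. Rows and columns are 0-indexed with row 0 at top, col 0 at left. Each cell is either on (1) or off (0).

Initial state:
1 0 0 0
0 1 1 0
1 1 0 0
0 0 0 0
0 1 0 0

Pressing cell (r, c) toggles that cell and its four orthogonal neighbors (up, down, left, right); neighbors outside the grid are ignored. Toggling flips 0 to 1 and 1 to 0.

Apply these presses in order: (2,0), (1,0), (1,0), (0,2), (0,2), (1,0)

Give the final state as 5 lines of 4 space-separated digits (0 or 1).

Answer: 0 0 0 0
0 0 1 0
1 0 0 0
1 0 0 0
0 1 0 0

Derivation:
After press 1 at (2,0):
1 0 0 0
1 1 1 0
0 0 0 0
1 0 0 0
0 1 0 0

After press 2 at (1,0):
0 0 0 0
0 0 1 0
1 0 0 0
1 0 0 0
0 1 0 0

After press 3 at (1,0):
1 0 0 0
1 1 1 0
0 0 0 0
1 0 0 0
0 1 0 0

After press 4 at (0,2):
1 1 1 1
1 1 0 0
0 0 0 0
1 0 0 0
0 1 0 0

After press 5 at (0,2):
1 0 0 0
1 1 1 0
0 0 0 0
1 0 0 0
0 1 0 0

After press 6 at (1,0):
0 0 0 0
0 0 1 0
1 0 0 0
1 0 0 0
0 1 0 0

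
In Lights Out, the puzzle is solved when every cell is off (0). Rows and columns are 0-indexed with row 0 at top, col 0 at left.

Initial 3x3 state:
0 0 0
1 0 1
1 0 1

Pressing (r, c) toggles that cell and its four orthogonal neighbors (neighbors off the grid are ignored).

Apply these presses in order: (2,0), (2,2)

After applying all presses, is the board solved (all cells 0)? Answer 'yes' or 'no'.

After press 1 at (2,0):
0 0 0
0 0 1
0 1 1

After press 2 at (2,2):
0 0 0
0 0 0
0 0 0

Lights still on: 0

Answer: yes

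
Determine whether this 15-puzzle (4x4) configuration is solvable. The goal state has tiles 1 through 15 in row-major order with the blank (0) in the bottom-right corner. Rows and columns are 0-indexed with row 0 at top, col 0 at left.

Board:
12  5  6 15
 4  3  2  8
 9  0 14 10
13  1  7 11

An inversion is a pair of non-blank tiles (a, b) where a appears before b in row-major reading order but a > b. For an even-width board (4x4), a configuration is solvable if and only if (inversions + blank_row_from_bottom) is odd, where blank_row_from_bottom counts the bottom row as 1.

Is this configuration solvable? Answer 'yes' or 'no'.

Answer: no

Derivation:
Inversions: 50
Blank is in row 2 (0-indexed from top), which is row 2 counting from the bottom (bottom = 1).
50 + 2 = 52, which is even, so the puzzle is not solvable.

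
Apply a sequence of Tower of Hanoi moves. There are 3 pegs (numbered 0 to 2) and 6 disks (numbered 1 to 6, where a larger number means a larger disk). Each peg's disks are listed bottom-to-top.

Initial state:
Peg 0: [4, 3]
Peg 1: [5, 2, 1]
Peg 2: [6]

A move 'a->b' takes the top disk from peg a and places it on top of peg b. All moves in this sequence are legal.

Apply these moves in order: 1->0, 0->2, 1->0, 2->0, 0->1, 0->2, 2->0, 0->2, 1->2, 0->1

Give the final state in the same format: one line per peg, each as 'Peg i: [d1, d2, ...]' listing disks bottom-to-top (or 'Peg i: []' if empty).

After move 1 (1->0):
Peg 0: [4, 3, 1]
Peg 1: [5, 2]
Peg 2: [6]

After move 2 (0->2):
Peg 0: [4, 3]
Peg 1: [5, 2]
Peg 2: [6, 1]

After move 3 (1->0):
Peg 0: [4, 3, 2]
Peg 1: [5]
Peg 2: [6, 1]

After move 4 (2->0):
Peg 0: [4, 3, 2, 1]
Peg 1: [5]
Peg 2: [6]

After move 5 (0->1):
Peg 0: [4, 3, 2]
Peg 1: [5, 1]
Peg 2: [6]

After move 6 (0->2):
Peg 0: [4, 3]
Peg 1: [5, 1]
Peg 2: [6, 2]

After move 7 (2->0):
Peg 0: [4, 3, 2]
Peg 1: [5, 1]
Peg 2: [6]

After move 8 (0->2):
Peg 0: [4, 3]
Peg 1: [5, 1]
Peg 2: [6, 2]

After move 9 (1->2):
Peg 0: [4, 3]
Peg 1: [5]
Peg 2: [6, 2, 1]

After move 10 (0->1):
Peg 0: [4]
Peg 1: [5, 3]
Peg 2: [6, 2, 1]

Answer: Peg 0: [4]
Peg 1: [5, 3]
Peg 2: [6, 2, 1]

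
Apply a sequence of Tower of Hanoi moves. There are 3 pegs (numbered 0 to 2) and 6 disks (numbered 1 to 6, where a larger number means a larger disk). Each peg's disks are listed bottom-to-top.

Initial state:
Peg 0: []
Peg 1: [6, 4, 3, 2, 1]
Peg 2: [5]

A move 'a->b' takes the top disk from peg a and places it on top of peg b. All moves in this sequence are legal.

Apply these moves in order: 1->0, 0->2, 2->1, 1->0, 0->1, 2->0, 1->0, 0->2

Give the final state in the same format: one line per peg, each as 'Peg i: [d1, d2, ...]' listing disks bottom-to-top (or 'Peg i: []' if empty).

Answer: Peg 0: [5]
Peg 1: [6, 4, 3, 2]
Peg 2: [1]

Derivation:
After move 1 (1->0):
Peg 0: [1]
Peg 1: [6, 4, 3, 2]
Peg 2: [5]

After move 2 (0->2):
Peg 0: []
Peg 1: [6, 4, 3, 2]
Peg 2: [5, 1]

After move 3 (2->1):
Peg 0: []
Peg 1: [6, 4, 3, 2, 1]
Peg 2: [5]

After move 4 (1->0):
Peg 0: [1]
Peg 1: [6, 4, 3, 2]
Peg 2: [5]

After move 5 (0->1):
Peg 0: []
Peg 1: [6, 4, 3, 2, 1]
Peg 2: [5]

After move 6 (2->0):
Peg 0: [5]
Peg 1: [6, 4, 3, 2, 1]
Peg 2: []

After move 7 (1->0):
Peg 0: [5, 1]
Peg 1: [6, 4, 3, 2]
Peg 2: []

After move 8 (0->2):
Peg 0: [5]
Peg 1: [6, 4, 3, 2]
Peg 2: [1]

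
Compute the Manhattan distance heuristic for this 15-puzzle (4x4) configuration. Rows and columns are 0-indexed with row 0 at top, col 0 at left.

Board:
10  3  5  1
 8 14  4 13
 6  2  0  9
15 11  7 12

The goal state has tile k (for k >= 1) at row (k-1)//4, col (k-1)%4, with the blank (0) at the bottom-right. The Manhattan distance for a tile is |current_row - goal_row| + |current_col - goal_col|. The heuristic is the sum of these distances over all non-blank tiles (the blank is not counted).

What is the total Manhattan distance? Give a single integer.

Tile 10: at (0,0), goal (2,1), distance |0-2|+|0-1| = 3
Tile 3: at (0,1), goal (0,2), distance |0-0|+|1-2| = 1
Tile 5: at (0,2), goal (1,0), distance |0-1|+|2-0| = 3
Tile 1: at (0,3), goal (0,0), distance |0-0|+|3-0| = 3
Tile 8: at (1,0), goal (1,3), distance |1-1|+|0-3| = 3
Tile 14: at (1,1), goal (3,1), distance |1-3|+|1-1| = 2
Tile 4: at (1,2), goal (0,3), distance |1-0|+|2-3| = 2
Tile 13: at (1,3), goal (3,0), distance |1-3|+|3-0| = 5
Tile 6: at (2,0), goal (1,1), distance |2-1|+|0-1| = 2
Tile 2: at (2,1), goal (0,1), distance |2-0|+|1-1| = 2
Tile 9: at (2,3), goal (2,0), distance |2-2|+|3-0| = 3
Tile 15: at (3,0), goal (3,2), distance |3-3|+|0-2| = 2
Tile 11: at (3,1), goal (2,2), distance |3-2|+|1-2| = 2
Tile 7: at (3,2), goal (1,2), distance |3-1|+|2-2| = 2
Tile 12: at (3,3), goal (2,3), distance |3-2|+|3-3| = 1
Sum: 3 + 1 + 3 + 3 + 3 + 2 + 2 + 5 + 2 + 2 + 3 + 2 + 2 + 2 + 1 = 36

Answer: 36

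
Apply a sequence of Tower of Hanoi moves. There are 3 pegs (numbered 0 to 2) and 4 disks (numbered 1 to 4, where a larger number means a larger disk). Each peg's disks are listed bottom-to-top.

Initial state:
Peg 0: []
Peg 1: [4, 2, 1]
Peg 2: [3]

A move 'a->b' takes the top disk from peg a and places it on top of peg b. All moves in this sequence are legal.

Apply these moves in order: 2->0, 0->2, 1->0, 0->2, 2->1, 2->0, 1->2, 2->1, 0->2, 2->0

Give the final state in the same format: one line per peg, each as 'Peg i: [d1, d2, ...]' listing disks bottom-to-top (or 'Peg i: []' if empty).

Answer: Peg 0: [3]
Peg 1: [4, 2, 1]
Peg 2: []

Derivation:
After move 1 (2->0):
Peg 0: [3]
Peg 1: [4, 2, 1]
Peg 2: []

After move 2 (0->2):
Peg 0: []
Peg 1: [4, 2, 1]
Peg 2: [3]

After move 3 (1->0):
Peg 0: [1]
Peg 1: [4, 2]
Peg 2: [3]

After move 4 (0->2):
Peg 0: []
Peg 1: [4, 2]
Peg 2: [3, 1]

After move 5 (2->1):
Peg 0: []
Peg 1: [4, 2, 1]
Peg 2: [3]

After move 6 (2->0):
Peg 0: [3]
Peg 1: [4, 2, 1]
Peg 2: []

After move 7 (1->2):
Peg 0: [3]
Peg 1: [4, 2]
Peg 2: [1]

After move 8 (2->1):
Peg 0: [3]
Peg 1: [4, 2, 1]
Peg 2: []

After move 9 (0->2):
Peg 0: []
Peg 1: [4, 2, 1]
Peg 2: [3]

After move 10 (2->0):
Peg 0: [3]
Peg 1: [4, 2, 1]
Peg 2: []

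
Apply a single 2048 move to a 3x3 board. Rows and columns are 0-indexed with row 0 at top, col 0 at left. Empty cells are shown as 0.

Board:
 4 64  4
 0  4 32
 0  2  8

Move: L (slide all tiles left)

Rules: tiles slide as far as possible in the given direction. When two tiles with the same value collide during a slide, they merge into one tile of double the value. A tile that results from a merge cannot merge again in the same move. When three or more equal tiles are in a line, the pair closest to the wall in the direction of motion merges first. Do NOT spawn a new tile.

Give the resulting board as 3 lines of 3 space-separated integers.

Answer:  4 64  4
 4 32  0
 2  8  0

Derivation:
Slide left:
row 0: [4, 64, 4] -> [4, 64, 4]
row 1: [0, 4, 32] -> [4, 32, 0]
row 2: [0, 2, 8] -> [2, 8, 0]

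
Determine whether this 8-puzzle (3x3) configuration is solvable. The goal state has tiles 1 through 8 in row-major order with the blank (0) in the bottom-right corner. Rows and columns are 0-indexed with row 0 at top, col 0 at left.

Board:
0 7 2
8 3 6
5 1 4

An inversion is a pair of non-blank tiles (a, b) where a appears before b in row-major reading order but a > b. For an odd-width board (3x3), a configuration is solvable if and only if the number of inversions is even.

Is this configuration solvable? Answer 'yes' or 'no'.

Inversions (pairs i<j in row-major order where tile[i] > tile[j] > 0): 18
18 is even, so the puzzle is solvable.

Answer: yes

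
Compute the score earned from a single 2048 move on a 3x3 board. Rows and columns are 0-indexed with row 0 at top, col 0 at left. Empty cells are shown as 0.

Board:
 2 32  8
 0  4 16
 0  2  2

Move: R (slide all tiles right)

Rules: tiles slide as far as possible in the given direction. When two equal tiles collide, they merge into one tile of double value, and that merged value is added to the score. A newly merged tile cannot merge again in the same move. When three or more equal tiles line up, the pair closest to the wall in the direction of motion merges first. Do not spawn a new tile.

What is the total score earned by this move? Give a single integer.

Slide right:
row 0: [2, 32, 8] -> [2, 32, 8]  score +0 (running 0)
row 1: [0, 4, 16] -> [0, 4, 16]  score +0 (running 0)
row 2: [0, 2, 2] -> [0, 0, 4]  score +4 (running 4)
Board after move:
 2 32  8
 0  4 16
 0  0  4

Answer: 4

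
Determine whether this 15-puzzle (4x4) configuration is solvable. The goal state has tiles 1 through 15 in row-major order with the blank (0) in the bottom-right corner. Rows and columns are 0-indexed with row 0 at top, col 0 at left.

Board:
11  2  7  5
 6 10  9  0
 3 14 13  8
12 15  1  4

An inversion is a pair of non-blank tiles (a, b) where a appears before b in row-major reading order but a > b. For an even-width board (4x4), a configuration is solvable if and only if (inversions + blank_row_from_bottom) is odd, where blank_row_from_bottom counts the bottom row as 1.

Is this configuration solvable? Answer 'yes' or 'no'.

Inversions: 47
Blank is in row 1 (0-indexed from top), which is row 3 counting from the bottom (bottom = 1).
47 + 3 = 50, which is even, so the puzzle is not solvable.

Answer: no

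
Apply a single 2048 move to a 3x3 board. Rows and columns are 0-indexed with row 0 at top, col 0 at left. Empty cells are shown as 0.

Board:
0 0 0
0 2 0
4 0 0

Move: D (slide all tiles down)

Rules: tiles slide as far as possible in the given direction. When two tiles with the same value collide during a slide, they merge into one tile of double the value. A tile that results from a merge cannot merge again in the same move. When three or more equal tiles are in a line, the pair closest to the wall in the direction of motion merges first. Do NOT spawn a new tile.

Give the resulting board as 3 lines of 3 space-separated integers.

Slide down:
col 0: [0, 0, 4] -> [0, 0, 4]
col 1: [0, 2, 0] -> [0, 0, 2]
col 2: [0, 0, 0] -> [0, 0, 0]

Answer: 0 0 0
0 0 0
4 2 0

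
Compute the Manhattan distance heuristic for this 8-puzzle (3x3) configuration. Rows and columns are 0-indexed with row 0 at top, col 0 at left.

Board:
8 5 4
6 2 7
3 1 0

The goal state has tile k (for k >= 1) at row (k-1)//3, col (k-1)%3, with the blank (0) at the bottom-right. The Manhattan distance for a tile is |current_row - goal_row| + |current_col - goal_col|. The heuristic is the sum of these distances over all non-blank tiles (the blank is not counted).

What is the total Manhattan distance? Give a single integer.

Tile 8: (0,0)->(2,1) = 3
Tile 5: (0,1)->(1,1) = 1
Tile 4: (0,2)->(1,0) = 3
Tile 6: (1,0)->(1,2) = 2
Tile 2: (1,1)->(0,1) = 1
Tile 7: (1,2)->(2,0) = 3
Tile 3: (2,0)->(0,2) = 4
Tile 1: (2,1)->(0,0) = 3
Sum: 3 + 1 + 3 + 2 + 1 + 3 + 4 + 3 = 20

Answer: 20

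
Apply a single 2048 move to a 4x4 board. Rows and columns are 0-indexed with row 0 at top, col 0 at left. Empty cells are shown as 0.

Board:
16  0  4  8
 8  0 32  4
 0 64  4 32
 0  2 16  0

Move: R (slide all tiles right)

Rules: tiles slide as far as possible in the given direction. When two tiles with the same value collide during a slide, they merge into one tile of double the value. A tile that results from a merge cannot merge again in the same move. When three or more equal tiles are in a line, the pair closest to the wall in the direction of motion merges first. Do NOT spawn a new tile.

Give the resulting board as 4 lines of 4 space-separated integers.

Slide right:
row 0: [16, 0, 4, 8] -> [0, 16, 4, 8]
row 1: [8, 0, 32, 4] -> [0, 8, 32, 4]
row 2: [0, 64, 4, 32] -> [0, 64, 4, 32]
row 3: [0, 2, 16, 0] -> [0, 0, 2, 16]

Answer:  0 16  4  8
 0  8 32  4
 0 64  4 32
 0  0  2 16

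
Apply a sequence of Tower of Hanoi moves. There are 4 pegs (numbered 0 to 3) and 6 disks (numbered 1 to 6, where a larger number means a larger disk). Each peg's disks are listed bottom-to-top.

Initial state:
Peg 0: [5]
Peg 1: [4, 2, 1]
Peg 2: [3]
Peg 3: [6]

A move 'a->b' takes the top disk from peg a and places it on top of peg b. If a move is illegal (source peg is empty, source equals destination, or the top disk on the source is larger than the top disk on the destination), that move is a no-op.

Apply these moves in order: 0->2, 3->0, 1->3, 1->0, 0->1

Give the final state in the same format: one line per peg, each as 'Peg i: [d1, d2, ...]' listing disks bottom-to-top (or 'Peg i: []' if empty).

Answer: Peg 0: [5]
Peg 1: [4, 2]
Peg 2: [3]
Peg 3: [6, 1]

Derivation:
After move 1 (0->2):
Peg 0: [5]
Peg 1: [4, 2, 1]
Peg 2: [3]
Peg 3: [6]

After move 2 (3->0):
Peg 0: [5]
Peg 1: [4, 2, 1]
Peg 2: [3]
Peg 3: [6]

After move 3 (1->3):
Peg 0: [5]
Peg 1: [4, 2]
Peg 2: [3]
Peg 3: [6, 1]

After move 4 (1->0):
Peg 0: [5, 2]
Peg 1: [4]
Peg 2: [3]
Peg 3: [6, 1]

After move 5 (0->1):
Peg 0: [5]
Peg 1: [4, 2]
Peg 2: [3]
Peg 3: [6, 1]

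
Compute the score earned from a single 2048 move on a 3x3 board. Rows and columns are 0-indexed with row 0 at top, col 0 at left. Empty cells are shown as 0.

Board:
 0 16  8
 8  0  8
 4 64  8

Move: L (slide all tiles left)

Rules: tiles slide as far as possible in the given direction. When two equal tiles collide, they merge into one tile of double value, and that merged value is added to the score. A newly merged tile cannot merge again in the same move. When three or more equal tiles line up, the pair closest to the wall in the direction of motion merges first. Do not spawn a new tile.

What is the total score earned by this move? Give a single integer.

Answer: 16

Derivation:
Slide left:
row 0: [0, 16, 8] -> [16, 8, 0]  score +0 (running 0)
row 1: [8, 0, 8] -> [16, 0, 0]  score +16 (running 16)
row 2: [4, 64, 8] -> [4, 64, 8]  score +0 (running 16)
Board after move:
16  8  0
16  0  0
 4 64  8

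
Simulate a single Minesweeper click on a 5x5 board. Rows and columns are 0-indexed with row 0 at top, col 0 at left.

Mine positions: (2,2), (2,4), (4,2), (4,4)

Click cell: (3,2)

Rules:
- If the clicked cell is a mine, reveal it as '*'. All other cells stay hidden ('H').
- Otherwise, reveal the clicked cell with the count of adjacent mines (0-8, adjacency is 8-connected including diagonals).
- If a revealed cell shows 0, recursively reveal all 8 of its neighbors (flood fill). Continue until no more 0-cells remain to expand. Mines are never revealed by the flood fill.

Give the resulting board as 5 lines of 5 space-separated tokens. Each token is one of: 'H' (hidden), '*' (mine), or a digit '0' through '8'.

H H H H H
H H H H H
H H H H H
H H 2 H H
H H H H H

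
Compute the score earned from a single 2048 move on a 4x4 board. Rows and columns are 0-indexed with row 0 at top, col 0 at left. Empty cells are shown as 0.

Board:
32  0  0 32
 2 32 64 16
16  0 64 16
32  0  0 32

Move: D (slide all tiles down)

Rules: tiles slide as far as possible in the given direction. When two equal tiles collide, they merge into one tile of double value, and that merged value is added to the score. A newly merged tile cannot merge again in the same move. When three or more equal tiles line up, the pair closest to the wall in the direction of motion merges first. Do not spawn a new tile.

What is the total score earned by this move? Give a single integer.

Slide down:
col 0: [32, 2, 16, 32] -> [32, 2, 16, 32]  score +0 (running 0)
col 1: [0, 32, 0, 0] -> [0, 0, 0, 32]  score +0 (running 0)
col 2: [0, 64, 64, 0] -> [0, 0, 0, 128]  score +128 (running 128)
col 3: [32, 16, 16, 32] -> [0, 32, 32, 32]  score +32 (running 160)
Board after move:
 32   0   0   0
  2   0   0  32
 16   0   0  32
 32  32 128  32

Answer: 160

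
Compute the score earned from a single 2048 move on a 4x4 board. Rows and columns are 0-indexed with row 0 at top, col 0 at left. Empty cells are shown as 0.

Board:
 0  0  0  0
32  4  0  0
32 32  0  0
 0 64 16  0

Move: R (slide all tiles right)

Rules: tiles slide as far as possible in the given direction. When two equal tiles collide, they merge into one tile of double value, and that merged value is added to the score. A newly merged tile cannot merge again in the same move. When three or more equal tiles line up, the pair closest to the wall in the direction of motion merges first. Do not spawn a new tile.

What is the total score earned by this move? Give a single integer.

Answer: 64

Derivation:
Slide right:
row 0: [0, 0, 0, 0] -> [0, 0, 0, 0]  score +0 (running 0)
row 1: [32, 4, 0, 0] -> [0, 0, 32, 4]  score +0 (running 0)
row 2: [32, 32, 0, 0] -> [0, 0, 0, 64]  score +64 (running 64)
row 3: [0, 64, 16, 0] -> [0, 0, 64, 16]  score +0 (running 64)
Board after move:
 0  0  0  0
 0  0 32  4
 0  0  0 64
 0  0 64 16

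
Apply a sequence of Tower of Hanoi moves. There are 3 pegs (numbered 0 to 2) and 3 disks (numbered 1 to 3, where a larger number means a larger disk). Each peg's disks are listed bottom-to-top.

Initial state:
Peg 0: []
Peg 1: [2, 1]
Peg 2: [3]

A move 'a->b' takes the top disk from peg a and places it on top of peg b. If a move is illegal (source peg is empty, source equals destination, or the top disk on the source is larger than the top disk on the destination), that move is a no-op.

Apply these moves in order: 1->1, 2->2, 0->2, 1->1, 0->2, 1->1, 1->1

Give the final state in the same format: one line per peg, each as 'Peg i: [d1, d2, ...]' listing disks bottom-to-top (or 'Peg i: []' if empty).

After move 1 (1->1):
Peg 0: []
Peg 1: [2, 1]
Peg 2: [3]

After move 2 (2->2):
Peg 0: []
Peg 1: [2, 1]
Peg 2: [3]

After move 3 (0->2):
Peg 0: []
Peg 1: [2, 1]
Peg 2: [3]

After move 4 (1->1):
Peg 0: []
Peg 1: [2, 1]
Peg 2: [3]

After move 5 (0->2):
Peg 0: []
Peg 1: [2, 1]
Peg 2: [3]

After move 6 (1->1):
Peg 0: []
Peg 1: [2, 1]
Peg 2: [3]

After move 7 (1->1):
Peg 0: []
Peg 1: [2, 1]
Peg 2: [3]

Answer: Peg 0: []
Peg 1: [2, 1]
Peg 2: [3]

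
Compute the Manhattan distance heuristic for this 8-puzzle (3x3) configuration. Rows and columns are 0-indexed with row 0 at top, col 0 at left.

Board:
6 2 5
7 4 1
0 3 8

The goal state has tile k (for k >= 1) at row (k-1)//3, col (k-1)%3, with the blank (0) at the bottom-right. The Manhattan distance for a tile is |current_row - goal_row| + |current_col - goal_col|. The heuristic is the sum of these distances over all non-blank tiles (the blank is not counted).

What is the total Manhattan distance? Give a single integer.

Tile 6: (0,0)->(1,2) = 3
Tile 2: (0,1)->(0,1) = 0
Tile 5: (0,2)->(1,1) = 2
Tile 7: (1,0)->(2,0) = 1
Tile 4: (1,1)->(1,0) = 1
Tile 1: (1,2)->(0,0) = 3
Tile 3: (2,1)->(0,2) = 3
Tile 8: (2,2)->(2,1) = 1
Sum: 3 + 0 + 2 + 1 + 1 + 3 + 3 + 1 = 14

Answer: 14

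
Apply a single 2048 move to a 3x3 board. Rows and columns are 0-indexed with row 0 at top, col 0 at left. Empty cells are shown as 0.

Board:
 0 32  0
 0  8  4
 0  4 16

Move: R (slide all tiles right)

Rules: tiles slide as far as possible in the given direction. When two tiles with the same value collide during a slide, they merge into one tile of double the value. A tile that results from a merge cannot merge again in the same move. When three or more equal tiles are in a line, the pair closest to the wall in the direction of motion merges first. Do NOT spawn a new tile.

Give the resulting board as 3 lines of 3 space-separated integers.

Slide right:
row 0: [0, 32, 0] -> [0, 0, 32]
row 1: [0, 8, 4] -> [0, 8, 4]
row 2: [0, 4, 16] -> [0, 4, 16]

Answer:  0  0 32
 0  8  4
 0  4 16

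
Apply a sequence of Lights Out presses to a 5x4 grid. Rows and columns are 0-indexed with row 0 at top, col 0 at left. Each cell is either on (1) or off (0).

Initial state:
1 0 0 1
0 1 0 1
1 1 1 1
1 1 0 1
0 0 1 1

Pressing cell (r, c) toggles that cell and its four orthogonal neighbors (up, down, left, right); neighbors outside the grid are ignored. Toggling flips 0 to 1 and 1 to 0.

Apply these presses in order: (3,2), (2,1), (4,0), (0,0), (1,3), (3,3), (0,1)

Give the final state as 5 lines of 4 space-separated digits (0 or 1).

After press 1 at (3,2):
1 0 0 1
0 1 0 1
1 1 0 1
1 0 1 0
0 0 0 1

After press 2 at (2,1):
1 0 0 1
0 0 0 1
0 0 1 1
1 1 1 0
0 0 0 1

After press 3 at (4,0):
1 0 0 1
0 0 0 1
0 0 1 1
0 1 1 0
1 1 0 1

After press 4 at (0,0):
0 1 0 1
1 0 0 1
0 0 1 1
0 1 1 0
1 1 0 1

After press 5 at (1,3):
0 1 0 0
1 0 1 0
0 0 1 0
0 1 1 0
1 1 0 1

After press 6 at (3,3):
0 1 0 0
1 0 1 0
0 0 1 1
0 1 0 1
1 1 0 0

After press 7 at (0,1):
1 0 1 0
1 1 1 0
0 0 1 1
0 1 0 1
1 1 0 0

Answer: 1 0 1 0
1 1 1 0
0 0 1 1
0 1 0 1
1 1 0 0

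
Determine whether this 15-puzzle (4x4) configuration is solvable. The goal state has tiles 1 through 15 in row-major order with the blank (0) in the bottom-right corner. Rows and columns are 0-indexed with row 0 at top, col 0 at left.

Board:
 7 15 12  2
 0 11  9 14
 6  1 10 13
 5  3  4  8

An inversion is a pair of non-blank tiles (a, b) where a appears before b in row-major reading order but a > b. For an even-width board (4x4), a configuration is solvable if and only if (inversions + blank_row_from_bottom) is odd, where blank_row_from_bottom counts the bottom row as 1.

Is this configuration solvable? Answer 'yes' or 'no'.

Inversions: 66
Blank is in row 1 (0-indexed from top), which is row 3 counting from the bottom (bottom = 1).
66 + 3 = 69, which is odd, so the puzzle is solvable.

Answer: yes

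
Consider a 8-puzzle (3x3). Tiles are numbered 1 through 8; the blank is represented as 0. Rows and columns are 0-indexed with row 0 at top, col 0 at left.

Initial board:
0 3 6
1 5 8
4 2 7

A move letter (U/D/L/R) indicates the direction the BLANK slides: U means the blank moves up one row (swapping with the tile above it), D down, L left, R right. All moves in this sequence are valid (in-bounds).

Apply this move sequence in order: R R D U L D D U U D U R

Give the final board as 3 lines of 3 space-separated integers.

Answer: 3 6 0
1 5 8
4 2 7

Derivation:
After move 1 (R):
3 0 6
1 5 8
4 2 7

After move 2 (R):
3 6 0
1 5 8
4 2 7

After move 3 (D):
3 6 8
1 5 0
4 2 7

After move 4 (U):
3 6 0
1 5 8
4 2 7

After move 5 (L):
3 0 6
1 5 8
4 2 7

After move 6 (D):
3 5 6
1 0 8
4 2 7

After move 7 (D):
3 5 6
1 2 8
4 0 7

After move 8 (U):
3 5 6
1 0 8
4 2 7

After move 9 (U):
3 0 6
1 5 8
4 2 7

After move 10 (D):
3 5 6
1 0 8
4 2 7

After move 11 (U):
3 0 6
1 5 8
4 2 7

After move 12 (R):
3 6 0
1 5 8
4 2 7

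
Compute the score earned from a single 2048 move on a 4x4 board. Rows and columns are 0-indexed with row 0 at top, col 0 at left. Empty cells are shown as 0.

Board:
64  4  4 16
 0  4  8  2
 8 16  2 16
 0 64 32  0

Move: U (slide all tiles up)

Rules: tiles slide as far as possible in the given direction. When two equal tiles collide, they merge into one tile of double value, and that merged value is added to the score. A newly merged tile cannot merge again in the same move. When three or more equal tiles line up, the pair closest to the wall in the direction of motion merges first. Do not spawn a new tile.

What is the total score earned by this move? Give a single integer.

Answer: 8

Derivation:
Slide up:
col 0: [64, 0, 8, 0] -> [64, 8, 0, 0]  score +0 (running 0)
col 1: [4, 4, 16, 64] -> [8, 16, 64, 0]  score +8 (running 8)
col 2: [4, 8, 2, 32] -> [4, 8, 2, 32]  score +0 (running 8)
col 3: [16, 2, 16, 0] -> [16, 2, 16, 0]  score +0 (running 8)
Board after move:
64  8  4 16
 8 16  8  2
 0 64  2 16
 0  0 32  0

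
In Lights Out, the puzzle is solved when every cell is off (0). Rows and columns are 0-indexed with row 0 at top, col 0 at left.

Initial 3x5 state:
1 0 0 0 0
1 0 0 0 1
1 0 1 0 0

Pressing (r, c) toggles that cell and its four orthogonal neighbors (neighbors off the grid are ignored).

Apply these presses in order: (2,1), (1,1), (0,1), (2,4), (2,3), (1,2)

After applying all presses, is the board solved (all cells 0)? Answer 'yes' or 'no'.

After press 1 at (2,1):
1 0 0 0 0
1 1 0 0 1
0 1 0 0 0

After press 2 at (1,1):
1 1 0 0 0
0 0 1 0 1
0 0 0 0 0

After press 3 at (0,1):
0 0 1 0 0
0 1 1 0 1
0 0 0 0 0

After press 4 at (2,4):
0 0 1 0 0
0 1 1 0 0
0 0 0 1 1

After press 5 at (2,3):
0 0 1 0 0
0 1 1 1 0
0 0 1 0 0

After press 6 at (1,2):
0 0 0 0 0
0 0 0 0 0
0 0 0 0 0

Lights still on: 0

Answer: yes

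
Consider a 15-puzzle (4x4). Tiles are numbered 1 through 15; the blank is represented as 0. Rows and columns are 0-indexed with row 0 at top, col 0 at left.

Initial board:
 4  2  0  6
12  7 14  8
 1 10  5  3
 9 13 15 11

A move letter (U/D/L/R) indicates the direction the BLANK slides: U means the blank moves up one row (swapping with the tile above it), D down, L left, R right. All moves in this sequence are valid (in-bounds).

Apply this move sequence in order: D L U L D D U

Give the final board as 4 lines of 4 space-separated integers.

Answer: 12  4 14  6
 0  2  7  8
 1 10  5  3
 9 13 15 11

Derivation:
After move 1 (D):
 4  2 14  6
12  7  0  8
 1 10  5  3
 9 13 15 11

After move 2 (L):
 4  2 14  6
12  0  7  8
 1 10  5  3
 9 13 15 11

After move 3 (U):
 4  0 14  6
12  2  7  8
 1 10  5  3
 9 13 15 11

After move 4 (L):
 0  4 14  6
12  2  7  8
 1 10  5  3
 9 13 15 11

After move 5 (D):
12  4 14  6
 0  2  7  8
 1 10  5  3
 9 13 15 11

After move 6 (D):
12  4 14  6
 1  2  7  8
 0 10  5  3
 9 13 15 11

After move 7 (U):
12  4 14  6
 0  2  7  8
 1 10  5  3
 9 13 15 11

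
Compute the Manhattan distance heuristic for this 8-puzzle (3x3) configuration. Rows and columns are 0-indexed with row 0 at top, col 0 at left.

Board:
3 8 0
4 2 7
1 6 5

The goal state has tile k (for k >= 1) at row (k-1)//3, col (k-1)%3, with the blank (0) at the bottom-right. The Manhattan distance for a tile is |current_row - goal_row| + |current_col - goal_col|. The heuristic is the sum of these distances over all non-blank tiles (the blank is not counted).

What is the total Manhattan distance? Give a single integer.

Tile 3: (0,0)->(0,2) = 2
Tile 8: (0,1)->(2,1) = 2
Tile 4: (1,0)->(1,0) = 0
Tile 2: (1,1)->(0,1) = 1
Tile 7: (1,2)->(2,0) = 3
Tile 1: (2,0)->(0,0) = 2
Tile 6: (2,1)->(1,2) = 2
Tile 5: (2,2)->(1,1) = 2
Sum: 2 + 2 + 0 + 1 + 3 + 2 + 2 + 2 = 14

Answer: 14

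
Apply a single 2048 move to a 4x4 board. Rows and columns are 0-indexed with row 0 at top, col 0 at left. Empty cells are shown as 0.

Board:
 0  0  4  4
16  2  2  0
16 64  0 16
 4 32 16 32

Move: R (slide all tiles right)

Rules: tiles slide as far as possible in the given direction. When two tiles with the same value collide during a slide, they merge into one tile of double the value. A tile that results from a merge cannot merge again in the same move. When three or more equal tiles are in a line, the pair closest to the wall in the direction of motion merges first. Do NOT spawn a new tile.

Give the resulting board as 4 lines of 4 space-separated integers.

Answer:  0  0  0  8
 0  0 16  4
 0 16 64 16
 4 32 16 32

Derivation:
Slide right:
row 0: [0, 0, 4, 4] -> [0, 0, 0, 8]
row 1: [16, 2, 2, 0] -> [0, 0, 16, 4]
row 2: [16, 64, 0, 16] -> [0, 16, 64, 16]
row 3: [4, 32, 16, 32] -> [4, 32, 16, 32]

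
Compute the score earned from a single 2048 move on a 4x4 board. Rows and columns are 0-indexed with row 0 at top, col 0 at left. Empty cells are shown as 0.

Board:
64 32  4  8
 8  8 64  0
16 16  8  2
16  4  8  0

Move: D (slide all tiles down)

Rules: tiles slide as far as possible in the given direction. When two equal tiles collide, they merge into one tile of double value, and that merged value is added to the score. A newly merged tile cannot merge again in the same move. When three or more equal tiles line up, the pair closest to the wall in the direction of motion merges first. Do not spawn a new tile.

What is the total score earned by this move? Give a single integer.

Answer: 48

Derivation:
Slide down:
col 0: [64, 8, 16, 16] -> [0, 64, 8, 32]  score +32 (running 32)
col 1: [32, 8, 16, 4] -> [32, 8, 16, 4]  score +0 (running 32)
col 2: [4, 64, 8, 8] -> [0, 4, 64, 16]  score +16 (running 48)
col 3: [8, 0, 2, 0] -> [0, 0, 8, 2]  score +0 (running 48)
Board after move:
 0 32  0  0
64  8  4  0
 8 16 64  8
32  4 16  2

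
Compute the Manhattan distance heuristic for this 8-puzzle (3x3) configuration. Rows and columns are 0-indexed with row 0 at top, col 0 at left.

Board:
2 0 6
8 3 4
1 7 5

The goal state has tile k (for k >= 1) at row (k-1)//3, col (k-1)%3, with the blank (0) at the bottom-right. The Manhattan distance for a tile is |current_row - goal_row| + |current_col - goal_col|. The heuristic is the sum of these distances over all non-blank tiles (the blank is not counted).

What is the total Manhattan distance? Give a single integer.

Tile 2: (0,0)->(0,1) = 1
Tile 6: (0,2)->(1,2) = 1
Tile 8: (1,0)->(2,1) = 2
Tile 3: (1,1)->(0,2) = 2
Tile 4: (1,2)->(1,0) = 2
Tile 1: (2,0)->(0,0) = 2
Tile 7: (2,1)->(2,0) = 1
Tile 5: (2,2)->(1,1) = 2
Sum: 1 + 1 + 2 + 2 + 2 + 2 + 1 + 2 = 13

Answer: 13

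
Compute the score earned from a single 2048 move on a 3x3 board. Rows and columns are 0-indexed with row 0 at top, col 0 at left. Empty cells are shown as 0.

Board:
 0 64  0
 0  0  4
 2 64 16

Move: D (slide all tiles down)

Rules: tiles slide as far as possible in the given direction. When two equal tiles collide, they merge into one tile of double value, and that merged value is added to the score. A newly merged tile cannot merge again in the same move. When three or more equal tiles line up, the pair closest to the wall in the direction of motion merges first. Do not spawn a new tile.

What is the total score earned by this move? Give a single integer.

Slide down:
col 0: [0, 0, 2] -> [0, 0, 2]  score +0 (running 0)
col 1: [64, 0, 64] -> [0, 0, 128]  score +128 (running 128)
col 2: [0, 4, 16] -> [0, 4, 16]  score +0 (running 128)
Board after move:
  0   0   0
  0   0   4
  2 128  16

Answer: 128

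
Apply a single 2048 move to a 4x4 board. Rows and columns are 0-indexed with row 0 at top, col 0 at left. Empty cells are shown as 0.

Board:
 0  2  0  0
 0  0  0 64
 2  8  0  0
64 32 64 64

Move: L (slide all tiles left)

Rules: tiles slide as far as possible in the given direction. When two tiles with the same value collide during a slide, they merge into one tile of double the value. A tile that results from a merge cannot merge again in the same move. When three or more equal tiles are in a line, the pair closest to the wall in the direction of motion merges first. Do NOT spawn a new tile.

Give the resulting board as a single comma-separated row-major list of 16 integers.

Answer: 2, 0, 0, 0, 64, 0, 0, 0, 2, 8, 0, 0, 64, 32, 128, 0

Derivation:
Slide left:
row 0: [0, 2, 0, 0] -> [2, 0, 0, 0]
row 1: [0, 0, 0, 64] -> [64, 0, 0, 0]
row 2: [2, 8, 0, 0] -> [2, 8, 0, 0]
row 3: [64, 32, 64, 64] -> [64, 32, 128, 0]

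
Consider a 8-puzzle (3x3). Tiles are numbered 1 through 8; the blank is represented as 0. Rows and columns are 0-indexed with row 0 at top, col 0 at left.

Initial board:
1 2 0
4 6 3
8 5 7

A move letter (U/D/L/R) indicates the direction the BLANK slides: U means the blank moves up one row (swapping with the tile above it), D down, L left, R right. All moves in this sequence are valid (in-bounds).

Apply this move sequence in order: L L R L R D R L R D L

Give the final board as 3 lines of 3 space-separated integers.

Answer: 1 6 2
4 3 7
8 0 5

Derivation:
After move 1 (L):
1 0 2
4 6 3
8 5 7

After move 2 (L):
0 1 2
4 6 3
8 5 7

After move 3 (R):
1 0 2
4 6 3
8 5 7

After move 4 (L):
0 1 2
4 6 3
8 5 7

After move 5 (R):
1 0 2
4 6 3
8 5 7

After move 6 (D):
1 6 2
4 0 3
8 5 7

After move 7 (R):
1 6 2
4 3 0
8 5 7

After move 8 (L):
1 6 2
4 0 3
8 5 7

After move 9 (R):
1 6 2
4 3 0
8 5 7

After move 10 (D):
1 6 2
4 3 7
8 5 0

After move 11 (L):
1 6 2
4 3 7
8 0 5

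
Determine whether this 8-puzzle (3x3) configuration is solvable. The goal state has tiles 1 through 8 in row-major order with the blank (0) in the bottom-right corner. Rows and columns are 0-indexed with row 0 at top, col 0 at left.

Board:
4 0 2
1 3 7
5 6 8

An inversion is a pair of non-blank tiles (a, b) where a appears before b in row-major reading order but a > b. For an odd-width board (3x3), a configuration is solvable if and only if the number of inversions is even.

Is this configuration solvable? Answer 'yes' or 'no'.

Answer: yes

Derivation:
Inversions (pairs i<j in row-major order where tile[i] > tile[j] > 0): 6
6 is even, so the puzzle is solvable.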